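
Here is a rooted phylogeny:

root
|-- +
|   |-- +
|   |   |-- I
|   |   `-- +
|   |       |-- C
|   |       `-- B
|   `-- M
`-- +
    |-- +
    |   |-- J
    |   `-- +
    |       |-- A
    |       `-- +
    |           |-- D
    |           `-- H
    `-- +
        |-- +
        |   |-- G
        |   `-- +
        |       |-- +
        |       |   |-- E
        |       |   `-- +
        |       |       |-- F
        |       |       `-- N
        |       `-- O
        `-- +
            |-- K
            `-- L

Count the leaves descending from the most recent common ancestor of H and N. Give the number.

The MRCA of H and N is the node subtending ((J,(A,(D,H))),((G,((E,(F,N)),O)),(K,L))).
That clade contains 11 terminal taxa: A, D, E, F, G, H, J, K, L, N, O.

11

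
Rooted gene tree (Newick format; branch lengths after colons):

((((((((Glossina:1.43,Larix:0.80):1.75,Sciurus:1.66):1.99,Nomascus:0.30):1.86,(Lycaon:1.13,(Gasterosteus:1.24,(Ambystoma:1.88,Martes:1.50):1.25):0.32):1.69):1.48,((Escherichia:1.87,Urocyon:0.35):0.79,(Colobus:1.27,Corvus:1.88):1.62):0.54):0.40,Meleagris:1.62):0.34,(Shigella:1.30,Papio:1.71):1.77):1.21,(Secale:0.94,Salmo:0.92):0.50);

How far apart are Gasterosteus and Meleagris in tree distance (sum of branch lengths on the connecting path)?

The path runs Gasterosteus → … → MRCA → … → Meleagris; the MRCA is the node subtending ((((((Glossina,Larix),Sciurus),Nomascus),(Lycaon,(Gasterosteus,(Ambystoma,Martes)))),((Escherichia,Urocyon),(Colobus,Corvus))),Meleagris).
Branch lengths along that path: 1.24 + 0.32 + 1.69 + 1.48 + 0.40 + 1.62 = 6.75.

6.75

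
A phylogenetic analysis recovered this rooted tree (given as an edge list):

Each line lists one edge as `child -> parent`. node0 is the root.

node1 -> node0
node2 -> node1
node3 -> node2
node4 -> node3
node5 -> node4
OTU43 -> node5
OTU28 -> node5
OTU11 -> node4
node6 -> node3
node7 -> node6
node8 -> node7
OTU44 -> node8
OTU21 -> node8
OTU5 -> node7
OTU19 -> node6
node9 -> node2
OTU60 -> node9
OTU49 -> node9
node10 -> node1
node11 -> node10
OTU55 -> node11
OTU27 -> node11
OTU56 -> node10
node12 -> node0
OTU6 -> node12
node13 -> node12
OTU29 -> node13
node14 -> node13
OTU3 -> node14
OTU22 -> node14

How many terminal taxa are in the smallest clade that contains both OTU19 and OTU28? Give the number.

The MRCA of OTU19 and OTU28 is the node subtending (((OTU43,OTU28),OTU11),(((OTU44,OTU21),OTU5),OTU19)).
That clade contains 7 terminal taxa: OTU11, OTU19, OTU21, OTU28, OTU43, OTU44, OTU5.

7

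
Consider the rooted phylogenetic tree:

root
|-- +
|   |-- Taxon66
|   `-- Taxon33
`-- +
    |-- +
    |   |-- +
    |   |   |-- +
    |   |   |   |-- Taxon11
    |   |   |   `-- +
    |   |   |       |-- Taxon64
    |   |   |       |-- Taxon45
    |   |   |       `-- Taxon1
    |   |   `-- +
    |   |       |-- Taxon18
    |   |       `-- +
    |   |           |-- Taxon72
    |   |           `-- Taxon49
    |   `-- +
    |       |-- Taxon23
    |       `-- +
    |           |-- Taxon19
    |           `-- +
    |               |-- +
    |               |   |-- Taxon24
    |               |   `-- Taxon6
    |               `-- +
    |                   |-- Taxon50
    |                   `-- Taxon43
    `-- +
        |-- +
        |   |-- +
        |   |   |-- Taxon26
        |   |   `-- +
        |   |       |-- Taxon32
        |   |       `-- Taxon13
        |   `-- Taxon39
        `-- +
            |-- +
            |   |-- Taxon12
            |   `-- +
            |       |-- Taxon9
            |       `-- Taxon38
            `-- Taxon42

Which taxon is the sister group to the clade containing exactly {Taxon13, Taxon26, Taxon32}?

Taxon39

The clade containing exactly {Taxon13, Taxon26, Taxon32} attaches to the tree at the node subtending ((Taxon26,(Taxon32,Taxon13)),Taxon39).
The other lineage descending from that same node — the sister group — is the single tip Taxon39.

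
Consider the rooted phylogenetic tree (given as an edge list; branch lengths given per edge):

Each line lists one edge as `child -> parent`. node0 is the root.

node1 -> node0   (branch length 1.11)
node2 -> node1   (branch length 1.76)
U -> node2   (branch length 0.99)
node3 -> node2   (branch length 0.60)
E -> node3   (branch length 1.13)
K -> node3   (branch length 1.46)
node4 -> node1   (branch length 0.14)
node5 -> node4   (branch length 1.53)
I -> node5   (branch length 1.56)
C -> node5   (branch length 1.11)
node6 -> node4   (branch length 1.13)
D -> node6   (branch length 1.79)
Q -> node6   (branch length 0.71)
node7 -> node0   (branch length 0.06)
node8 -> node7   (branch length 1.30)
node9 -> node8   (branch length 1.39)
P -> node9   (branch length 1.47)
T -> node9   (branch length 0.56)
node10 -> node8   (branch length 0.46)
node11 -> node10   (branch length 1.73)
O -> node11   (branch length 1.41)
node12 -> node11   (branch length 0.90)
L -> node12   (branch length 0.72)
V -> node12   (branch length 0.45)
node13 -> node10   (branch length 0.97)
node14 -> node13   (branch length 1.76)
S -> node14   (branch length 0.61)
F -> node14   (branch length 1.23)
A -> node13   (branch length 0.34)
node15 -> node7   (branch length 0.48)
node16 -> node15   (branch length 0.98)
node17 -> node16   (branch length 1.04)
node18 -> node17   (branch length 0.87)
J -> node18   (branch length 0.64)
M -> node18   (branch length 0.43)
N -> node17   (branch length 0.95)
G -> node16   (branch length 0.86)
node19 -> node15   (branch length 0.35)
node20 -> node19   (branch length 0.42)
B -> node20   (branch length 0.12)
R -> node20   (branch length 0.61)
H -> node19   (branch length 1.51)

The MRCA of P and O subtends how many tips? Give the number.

8

The MRCA of P and O is the node subtending ((P,T),((O,(L,V)),((S,F),A))).
That clade contains 8 terminal taxa: A, F, L, O, P, S, T, V.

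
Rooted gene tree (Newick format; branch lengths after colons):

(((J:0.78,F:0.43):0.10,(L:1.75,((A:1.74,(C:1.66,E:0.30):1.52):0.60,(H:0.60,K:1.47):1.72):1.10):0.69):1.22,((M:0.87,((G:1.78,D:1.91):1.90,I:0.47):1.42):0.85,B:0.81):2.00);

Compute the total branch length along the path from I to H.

10.07

The path runs I → … → MRCA → … → H; the MRCA is the root of the tree.
Branch lengths along that path: 0.47 + 1.42 + 0.85 + 2.00 + 1.22 + 0.69 + 1.10 + 1.72 + 0.60 = 10.07.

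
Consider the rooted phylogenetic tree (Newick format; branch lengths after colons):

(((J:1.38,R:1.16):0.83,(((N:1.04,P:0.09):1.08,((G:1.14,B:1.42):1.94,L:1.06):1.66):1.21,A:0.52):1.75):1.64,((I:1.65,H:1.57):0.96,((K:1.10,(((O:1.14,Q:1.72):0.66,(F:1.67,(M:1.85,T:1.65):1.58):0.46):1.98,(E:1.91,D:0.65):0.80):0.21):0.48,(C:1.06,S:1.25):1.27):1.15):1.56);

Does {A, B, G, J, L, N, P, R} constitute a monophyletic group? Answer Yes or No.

The most recent common ancestor of these taxa subtends ((J,R),(((N,P),((G,B),L)),A)).
That clade has exactly 8 tips — every listed taxon and nothing else — so the group is monophyletic.

Yes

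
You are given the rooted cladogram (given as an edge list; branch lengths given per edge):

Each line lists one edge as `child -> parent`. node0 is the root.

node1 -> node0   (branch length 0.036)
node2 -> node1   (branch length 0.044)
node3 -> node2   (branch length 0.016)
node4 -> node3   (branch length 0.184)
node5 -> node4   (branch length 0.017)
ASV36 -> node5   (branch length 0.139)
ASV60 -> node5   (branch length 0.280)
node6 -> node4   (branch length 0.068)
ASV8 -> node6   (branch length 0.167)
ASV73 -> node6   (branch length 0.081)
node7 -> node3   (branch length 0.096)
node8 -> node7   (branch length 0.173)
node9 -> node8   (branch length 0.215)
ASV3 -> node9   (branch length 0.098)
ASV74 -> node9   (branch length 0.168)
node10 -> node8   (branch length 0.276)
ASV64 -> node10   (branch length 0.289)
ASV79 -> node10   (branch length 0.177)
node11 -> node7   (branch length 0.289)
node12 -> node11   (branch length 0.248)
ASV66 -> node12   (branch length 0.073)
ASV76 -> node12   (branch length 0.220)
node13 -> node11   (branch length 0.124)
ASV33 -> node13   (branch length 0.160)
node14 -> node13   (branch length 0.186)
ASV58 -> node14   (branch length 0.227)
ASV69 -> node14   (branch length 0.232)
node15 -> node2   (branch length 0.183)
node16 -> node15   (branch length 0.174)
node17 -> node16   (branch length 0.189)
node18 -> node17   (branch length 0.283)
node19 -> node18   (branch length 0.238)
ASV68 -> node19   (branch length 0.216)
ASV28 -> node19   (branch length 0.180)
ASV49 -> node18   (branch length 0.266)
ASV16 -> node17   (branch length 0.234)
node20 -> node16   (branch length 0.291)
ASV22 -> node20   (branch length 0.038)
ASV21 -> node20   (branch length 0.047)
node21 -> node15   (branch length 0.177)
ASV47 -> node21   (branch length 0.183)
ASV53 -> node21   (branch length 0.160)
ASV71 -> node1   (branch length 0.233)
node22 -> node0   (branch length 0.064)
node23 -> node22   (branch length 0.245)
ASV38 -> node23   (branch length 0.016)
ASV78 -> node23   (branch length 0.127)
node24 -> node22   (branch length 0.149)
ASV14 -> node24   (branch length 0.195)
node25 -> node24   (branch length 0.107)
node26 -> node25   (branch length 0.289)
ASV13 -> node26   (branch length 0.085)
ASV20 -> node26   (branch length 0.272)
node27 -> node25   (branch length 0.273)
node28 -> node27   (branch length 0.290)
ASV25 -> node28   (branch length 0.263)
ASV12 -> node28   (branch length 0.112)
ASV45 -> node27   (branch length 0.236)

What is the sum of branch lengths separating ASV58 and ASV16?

1.718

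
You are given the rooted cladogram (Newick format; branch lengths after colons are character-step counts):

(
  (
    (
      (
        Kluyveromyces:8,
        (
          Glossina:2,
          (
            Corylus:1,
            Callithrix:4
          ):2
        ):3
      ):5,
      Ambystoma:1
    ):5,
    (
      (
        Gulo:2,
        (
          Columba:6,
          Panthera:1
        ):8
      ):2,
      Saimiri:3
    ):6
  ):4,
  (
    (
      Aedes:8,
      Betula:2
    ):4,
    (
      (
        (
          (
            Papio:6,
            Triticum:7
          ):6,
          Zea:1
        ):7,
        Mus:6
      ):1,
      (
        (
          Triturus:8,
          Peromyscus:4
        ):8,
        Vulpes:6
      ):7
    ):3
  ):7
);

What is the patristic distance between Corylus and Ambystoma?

12

The path runs Corylus → … → MRCA → … → Ambystoma; the MRCA is the node subtending ((Kluyveromyces,(Glossina,(Corylus,Callithrix))),Ambystoma).
Branch lengths along that path: 1 + 2 + 3 + 5 + 1 = 12.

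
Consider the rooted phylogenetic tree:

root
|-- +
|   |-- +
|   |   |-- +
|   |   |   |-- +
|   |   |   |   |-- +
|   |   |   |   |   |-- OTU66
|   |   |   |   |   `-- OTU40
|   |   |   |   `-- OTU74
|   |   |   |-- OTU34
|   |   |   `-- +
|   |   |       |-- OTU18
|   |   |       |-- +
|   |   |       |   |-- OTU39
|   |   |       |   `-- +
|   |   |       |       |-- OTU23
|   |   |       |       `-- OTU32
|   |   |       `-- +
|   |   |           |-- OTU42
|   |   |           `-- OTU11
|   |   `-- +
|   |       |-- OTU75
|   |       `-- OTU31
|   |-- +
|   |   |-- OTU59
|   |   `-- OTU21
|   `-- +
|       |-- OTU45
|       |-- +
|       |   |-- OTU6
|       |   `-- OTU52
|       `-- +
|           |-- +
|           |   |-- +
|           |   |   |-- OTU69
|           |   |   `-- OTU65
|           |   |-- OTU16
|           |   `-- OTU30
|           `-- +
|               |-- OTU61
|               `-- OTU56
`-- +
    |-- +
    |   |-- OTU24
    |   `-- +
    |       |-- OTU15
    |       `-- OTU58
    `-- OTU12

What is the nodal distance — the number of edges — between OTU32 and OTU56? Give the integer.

10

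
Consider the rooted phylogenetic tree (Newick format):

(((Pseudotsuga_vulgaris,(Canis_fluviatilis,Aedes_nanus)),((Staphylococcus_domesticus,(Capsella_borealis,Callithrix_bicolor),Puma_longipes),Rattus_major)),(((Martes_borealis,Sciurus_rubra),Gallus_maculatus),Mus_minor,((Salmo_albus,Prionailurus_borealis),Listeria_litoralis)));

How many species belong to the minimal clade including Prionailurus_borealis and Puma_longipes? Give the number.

15

The MRCA of Prionailurus_borealis and Puma_longipes is the root, so the clade is the entire tree.
That clade contains 15 terminal taxa: Aedes_nanus, Callithrix_bicolor, Canis_fluviatilis, Capsella_borealis, Gallus_maculatus, Listeria_litoralis, Martes_borealis, Mus_minor, Prionailurus_borealis, Pseudotsuga_vulgaris, Puma_longipes, Rattus_major, Salmo_albus, Sciurus_rubra, Staphylococcus_domesticus.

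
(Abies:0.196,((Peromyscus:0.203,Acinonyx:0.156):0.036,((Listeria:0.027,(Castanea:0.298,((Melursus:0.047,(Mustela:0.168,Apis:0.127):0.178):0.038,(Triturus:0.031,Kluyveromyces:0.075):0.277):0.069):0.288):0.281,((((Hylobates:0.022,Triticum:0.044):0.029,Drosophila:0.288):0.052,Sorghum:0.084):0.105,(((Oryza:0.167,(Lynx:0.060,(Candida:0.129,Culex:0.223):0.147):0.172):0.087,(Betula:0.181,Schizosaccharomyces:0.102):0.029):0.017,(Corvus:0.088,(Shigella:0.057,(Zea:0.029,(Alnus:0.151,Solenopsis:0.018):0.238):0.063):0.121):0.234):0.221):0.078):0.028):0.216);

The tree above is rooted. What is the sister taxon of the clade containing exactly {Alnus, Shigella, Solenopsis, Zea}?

The clade containing exactly {Alnus, Shigella, Solenopsis, Zea} attaches to the tree at the node subtending (Corvus,(Shigella,(Zea,(Alnus,Solenopsis)))).
The other lineage descending from that same node — the sister group — is the single tip Corvus.

Corvus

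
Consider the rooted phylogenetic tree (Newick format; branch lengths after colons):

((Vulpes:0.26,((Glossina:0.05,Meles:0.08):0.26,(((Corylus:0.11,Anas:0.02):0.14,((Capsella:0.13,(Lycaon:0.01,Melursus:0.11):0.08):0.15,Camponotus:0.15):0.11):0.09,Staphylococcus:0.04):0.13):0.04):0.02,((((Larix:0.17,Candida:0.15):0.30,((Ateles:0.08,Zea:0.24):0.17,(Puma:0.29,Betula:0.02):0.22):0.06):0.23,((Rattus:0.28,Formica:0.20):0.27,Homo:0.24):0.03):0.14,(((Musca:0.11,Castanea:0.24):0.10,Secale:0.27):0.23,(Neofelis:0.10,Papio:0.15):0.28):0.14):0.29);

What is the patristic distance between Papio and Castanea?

The path runs Papio → … → MRCA → … → Castanea; the MRCA is the node subtending (((Musca,Castanea),Secale),(Neofelis,Papio)).
Branch lengths along that path: 0.15 + 0.28 + 0.23 + 0.10 + 0.24 = 1.00.

1.00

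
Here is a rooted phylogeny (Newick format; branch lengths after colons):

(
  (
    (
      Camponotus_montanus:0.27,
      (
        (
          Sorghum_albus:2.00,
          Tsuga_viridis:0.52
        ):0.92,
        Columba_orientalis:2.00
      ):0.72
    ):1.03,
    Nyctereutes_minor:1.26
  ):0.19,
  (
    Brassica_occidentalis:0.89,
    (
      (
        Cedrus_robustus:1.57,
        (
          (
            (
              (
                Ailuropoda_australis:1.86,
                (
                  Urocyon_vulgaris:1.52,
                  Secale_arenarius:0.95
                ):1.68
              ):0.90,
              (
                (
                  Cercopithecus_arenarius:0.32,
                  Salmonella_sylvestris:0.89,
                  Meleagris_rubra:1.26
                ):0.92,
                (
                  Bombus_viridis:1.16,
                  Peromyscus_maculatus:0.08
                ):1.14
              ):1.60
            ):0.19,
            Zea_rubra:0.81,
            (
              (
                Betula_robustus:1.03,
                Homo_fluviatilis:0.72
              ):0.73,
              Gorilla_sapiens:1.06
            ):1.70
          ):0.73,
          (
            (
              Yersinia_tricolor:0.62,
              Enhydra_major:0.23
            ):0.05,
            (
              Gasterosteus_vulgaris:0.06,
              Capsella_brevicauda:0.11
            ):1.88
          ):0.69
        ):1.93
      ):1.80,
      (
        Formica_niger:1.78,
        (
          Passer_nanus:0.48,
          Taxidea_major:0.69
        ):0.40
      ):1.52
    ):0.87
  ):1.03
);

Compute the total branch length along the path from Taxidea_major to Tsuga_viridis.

7.89

The path runs Taxidea_major → … → MRCA → … → Tsuga_viridis; the MRCA is the root of the tree.
Branch lengths along that path: 0.69 + 0.40 + 1.52 + 0.87 + 1.03 + 0.19 + 1.03 + 0.72 + 0.92 + 0.52 = 7.89.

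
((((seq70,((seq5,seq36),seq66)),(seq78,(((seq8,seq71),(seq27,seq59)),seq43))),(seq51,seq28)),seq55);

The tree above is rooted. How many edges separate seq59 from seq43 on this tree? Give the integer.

4

The MRCA of seq59 and seq43 is the node subtending (((seq8,seq71),(seq27,seq59)),seq43).
From seq59 up to that node: 3 branches. From seq43 up to the same node: 1 branch. Total: 3 + 1 = 4.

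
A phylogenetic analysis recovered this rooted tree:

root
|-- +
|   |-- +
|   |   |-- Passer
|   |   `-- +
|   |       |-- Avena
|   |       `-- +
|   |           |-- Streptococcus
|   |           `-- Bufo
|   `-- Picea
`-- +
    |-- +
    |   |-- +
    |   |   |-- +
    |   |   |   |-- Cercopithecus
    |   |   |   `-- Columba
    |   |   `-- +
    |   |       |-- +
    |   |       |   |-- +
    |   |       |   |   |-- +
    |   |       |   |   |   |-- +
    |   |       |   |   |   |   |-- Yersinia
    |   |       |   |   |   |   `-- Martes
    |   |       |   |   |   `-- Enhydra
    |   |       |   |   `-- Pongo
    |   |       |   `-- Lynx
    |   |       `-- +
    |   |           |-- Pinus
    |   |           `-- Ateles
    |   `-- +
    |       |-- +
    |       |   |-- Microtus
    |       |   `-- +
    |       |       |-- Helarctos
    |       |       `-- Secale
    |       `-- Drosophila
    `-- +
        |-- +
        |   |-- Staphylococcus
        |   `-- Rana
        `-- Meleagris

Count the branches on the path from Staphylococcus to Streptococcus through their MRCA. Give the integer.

9

The MRCA of Staphylococcus and Streptococcus is the root of the tree.
From Staphylococcus up to that node: 4 branches. From Streptococcus up to the same node: 5 branches. Total: 4 + 5 = 9.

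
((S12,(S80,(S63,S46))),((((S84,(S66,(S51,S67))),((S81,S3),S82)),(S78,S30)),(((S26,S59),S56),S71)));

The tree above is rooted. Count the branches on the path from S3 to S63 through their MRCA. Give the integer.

10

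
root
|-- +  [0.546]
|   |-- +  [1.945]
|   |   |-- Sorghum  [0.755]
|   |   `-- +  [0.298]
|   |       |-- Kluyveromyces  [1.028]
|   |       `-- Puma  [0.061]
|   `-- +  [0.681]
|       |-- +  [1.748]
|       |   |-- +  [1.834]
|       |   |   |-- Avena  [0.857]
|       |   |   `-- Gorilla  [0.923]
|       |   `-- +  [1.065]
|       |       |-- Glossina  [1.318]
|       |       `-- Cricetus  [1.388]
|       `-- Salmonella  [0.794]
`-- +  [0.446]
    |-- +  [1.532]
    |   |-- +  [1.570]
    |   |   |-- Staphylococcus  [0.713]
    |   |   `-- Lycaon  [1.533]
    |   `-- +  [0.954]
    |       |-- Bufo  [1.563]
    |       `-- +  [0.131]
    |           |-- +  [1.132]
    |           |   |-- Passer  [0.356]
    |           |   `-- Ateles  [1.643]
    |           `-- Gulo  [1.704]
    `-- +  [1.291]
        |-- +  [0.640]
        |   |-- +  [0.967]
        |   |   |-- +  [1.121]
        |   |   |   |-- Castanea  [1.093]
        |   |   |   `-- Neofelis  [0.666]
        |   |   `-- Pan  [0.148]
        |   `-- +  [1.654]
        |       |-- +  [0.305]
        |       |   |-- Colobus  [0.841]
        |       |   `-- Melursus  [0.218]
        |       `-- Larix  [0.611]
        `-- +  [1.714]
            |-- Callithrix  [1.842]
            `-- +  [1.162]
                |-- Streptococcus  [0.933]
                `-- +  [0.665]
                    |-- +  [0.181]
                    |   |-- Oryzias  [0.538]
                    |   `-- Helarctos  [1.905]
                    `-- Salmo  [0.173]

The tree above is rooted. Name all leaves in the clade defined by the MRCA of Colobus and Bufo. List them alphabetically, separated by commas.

Tracing Colobus: it sits inside (Colobus,Melursus).
Tracing Bufo: it sits inside (Bufo,((Passer,Ateles),Gulo)).
The smallest clade enclosing both is (((Staphylococcus,Lycaon),(Bufo,((Passer,Ateles),Gulo))),((((Castanea,Neofelis),Pan),((Colobus,Melursus),Larix)),(Callithrix,(Streptococcus,((Oryzias,Helarctos),Salmo))))); the answer is its 17 terminal taxa in alphabetical order.

Ateles, Bufo, Callithrix, Castanea, Colobus, Gulo, Helarctos, Larix, Lycaon, Melursus, Neofelis, Oryzias, Pan, Passer, Salmo, Staphylococcus, Streptococcus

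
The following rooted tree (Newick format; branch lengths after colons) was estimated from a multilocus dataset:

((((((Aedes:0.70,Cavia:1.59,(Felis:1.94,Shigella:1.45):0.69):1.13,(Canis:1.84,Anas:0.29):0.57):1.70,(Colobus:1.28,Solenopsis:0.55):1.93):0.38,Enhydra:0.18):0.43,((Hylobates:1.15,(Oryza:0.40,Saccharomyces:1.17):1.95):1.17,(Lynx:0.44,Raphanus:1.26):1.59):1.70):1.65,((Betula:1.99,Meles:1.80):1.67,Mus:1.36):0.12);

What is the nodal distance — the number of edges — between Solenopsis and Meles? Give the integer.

The MRCA of Solenopsis and Meles is the root of the tree.
From Solenopsis up to that node: 5 branches. From Meles up to the same node: 3 branches. Total: 5 + 3 = 8.

8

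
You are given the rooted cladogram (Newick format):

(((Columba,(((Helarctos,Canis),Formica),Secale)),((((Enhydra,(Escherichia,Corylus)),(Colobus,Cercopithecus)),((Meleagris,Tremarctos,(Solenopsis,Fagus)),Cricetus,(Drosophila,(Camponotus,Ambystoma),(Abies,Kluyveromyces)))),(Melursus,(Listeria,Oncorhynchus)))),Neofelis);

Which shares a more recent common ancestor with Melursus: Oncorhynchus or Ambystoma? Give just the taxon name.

Oncorhynchus

The MRCA of Melursus and Oncorhynchus subtends (Melursus,(Listeria,Oncorhynchus)) (3 taxa).
The MRCA of Melursus and Ambystoma subtends ((((Enhydra,(Escherichia,Corylus)),(Colobus,Cercopithecus)),((Meleagris,Tremarctos,(Solenopsis,Fagus)),Cricetus,(Drosophila,(Camponotus,Ambystoma),(Abies,Kluyveromyces)))),(Melursus,(Listeria,Oncorhynchus))) (18 taxa).
The first is nested inside the second, so Melursus shares a more recent common ancestor with Oncorhynchus.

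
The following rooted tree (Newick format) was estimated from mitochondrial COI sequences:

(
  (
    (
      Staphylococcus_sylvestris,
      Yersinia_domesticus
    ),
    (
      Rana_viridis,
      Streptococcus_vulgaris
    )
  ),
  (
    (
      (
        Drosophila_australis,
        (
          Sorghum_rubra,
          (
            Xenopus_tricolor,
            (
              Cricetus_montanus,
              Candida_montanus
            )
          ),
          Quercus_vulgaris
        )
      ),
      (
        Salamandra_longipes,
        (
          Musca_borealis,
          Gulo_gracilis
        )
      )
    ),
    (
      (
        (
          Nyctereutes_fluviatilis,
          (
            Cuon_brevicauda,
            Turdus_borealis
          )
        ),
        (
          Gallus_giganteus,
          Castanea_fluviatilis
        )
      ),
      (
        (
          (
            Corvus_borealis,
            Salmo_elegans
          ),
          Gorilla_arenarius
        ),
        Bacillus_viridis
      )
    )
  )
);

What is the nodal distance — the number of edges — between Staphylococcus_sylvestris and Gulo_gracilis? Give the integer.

8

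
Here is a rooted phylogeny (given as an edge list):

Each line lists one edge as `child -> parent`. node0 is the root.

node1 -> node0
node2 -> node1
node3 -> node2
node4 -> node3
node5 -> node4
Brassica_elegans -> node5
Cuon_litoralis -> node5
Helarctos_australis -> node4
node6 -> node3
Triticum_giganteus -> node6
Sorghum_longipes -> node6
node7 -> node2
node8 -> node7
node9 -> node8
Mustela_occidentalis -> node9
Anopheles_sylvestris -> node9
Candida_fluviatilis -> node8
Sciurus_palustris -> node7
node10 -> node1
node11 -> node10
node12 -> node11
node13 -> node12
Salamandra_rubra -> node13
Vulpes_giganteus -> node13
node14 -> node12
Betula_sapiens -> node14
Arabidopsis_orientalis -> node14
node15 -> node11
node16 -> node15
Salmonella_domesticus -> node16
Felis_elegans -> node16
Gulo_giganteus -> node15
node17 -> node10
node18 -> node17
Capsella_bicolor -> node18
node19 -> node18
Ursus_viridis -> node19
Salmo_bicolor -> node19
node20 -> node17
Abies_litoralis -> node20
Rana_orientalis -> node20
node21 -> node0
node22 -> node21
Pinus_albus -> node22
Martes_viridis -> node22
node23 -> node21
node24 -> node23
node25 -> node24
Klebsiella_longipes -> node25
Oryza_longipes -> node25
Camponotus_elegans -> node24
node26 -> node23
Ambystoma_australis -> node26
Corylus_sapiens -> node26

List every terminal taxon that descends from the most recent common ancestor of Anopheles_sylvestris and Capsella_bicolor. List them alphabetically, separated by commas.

Tracing Anopheles_sylvestris: it sits inside (Mustela_occidentalis,Anopheles_sylvestris).
Tracing Capsella_bicolor: it sits inside (Capsella_bicolor,(Ursus_viridis,Salmo_bicolor)).
The smallest clade enclosing both is (((((Brassica_elegans,Cuon_litoralis),Helarctos_australis),(Triticum_giganteus,Sorghum_longipes)),(((Mustela_occidentalis,Anopheles_sylvestris),Candida_fluviatilis),Sciurus_palustris)),((((Salamandra_rubra,Vulpes_giganteus),(Betula_sapiens,Arabidopsis_orientalis)),((Salmonella_domesticus,Felis_elegans),Gulo_giganteus)),((Capsella_bicolor,(Ursus_viridis,Salmo_bicolor)),(Abies_litoralis,Rana_orientalis)))); the answer is its 21 terminal taxa in alphabetical order.

Abies_litoralis, Anopheles_sylvestris, Arabidopsis_orientalis, Betula_sapiens, Brassica_elegans, Candida_fluviatilis, Capsella_bicolor, Cuon_litoralis, Felis_elegans, Gulo_giganteus, Helarctos_australis, Mustela_occidentalis, Rana_orientalis, Salamandra_rubra, Salmo_bicolor, Salmonella_domesticus, Sciurus_palustris, Sorghum_longipes, Triticum_giganteus, Ursus_viridis, Vulpes_giganteus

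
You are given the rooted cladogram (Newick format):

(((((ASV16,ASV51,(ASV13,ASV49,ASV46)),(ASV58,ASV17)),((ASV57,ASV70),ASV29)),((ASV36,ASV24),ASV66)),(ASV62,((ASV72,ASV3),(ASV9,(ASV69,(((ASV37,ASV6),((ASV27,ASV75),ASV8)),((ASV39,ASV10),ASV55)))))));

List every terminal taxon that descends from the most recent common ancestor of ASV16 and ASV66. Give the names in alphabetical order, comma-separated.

Tracing ASV16: it sits inside (ASV16,ASV51,(ASV13,ASV49,ASV46)).
Tracing ASV66: it sits inside ((ASV36,ASV24),ASV66).
The smallest clade enclosing both is ((((ASV16,ASV51,(ASV13,ASV49,ASV46)),(ASV58,ASV17)),((ASV57,ASV70),ASV29)),((ASV36,ASV24),ASV66)); the answer is its 13 terminal taxa in alphabetical order.

ASV13, ASV16, ASV17, ASV24, ASV29, ASV36, ASV46, ASV49, ASV51, ASV57, ASV58, ASV66, ASV70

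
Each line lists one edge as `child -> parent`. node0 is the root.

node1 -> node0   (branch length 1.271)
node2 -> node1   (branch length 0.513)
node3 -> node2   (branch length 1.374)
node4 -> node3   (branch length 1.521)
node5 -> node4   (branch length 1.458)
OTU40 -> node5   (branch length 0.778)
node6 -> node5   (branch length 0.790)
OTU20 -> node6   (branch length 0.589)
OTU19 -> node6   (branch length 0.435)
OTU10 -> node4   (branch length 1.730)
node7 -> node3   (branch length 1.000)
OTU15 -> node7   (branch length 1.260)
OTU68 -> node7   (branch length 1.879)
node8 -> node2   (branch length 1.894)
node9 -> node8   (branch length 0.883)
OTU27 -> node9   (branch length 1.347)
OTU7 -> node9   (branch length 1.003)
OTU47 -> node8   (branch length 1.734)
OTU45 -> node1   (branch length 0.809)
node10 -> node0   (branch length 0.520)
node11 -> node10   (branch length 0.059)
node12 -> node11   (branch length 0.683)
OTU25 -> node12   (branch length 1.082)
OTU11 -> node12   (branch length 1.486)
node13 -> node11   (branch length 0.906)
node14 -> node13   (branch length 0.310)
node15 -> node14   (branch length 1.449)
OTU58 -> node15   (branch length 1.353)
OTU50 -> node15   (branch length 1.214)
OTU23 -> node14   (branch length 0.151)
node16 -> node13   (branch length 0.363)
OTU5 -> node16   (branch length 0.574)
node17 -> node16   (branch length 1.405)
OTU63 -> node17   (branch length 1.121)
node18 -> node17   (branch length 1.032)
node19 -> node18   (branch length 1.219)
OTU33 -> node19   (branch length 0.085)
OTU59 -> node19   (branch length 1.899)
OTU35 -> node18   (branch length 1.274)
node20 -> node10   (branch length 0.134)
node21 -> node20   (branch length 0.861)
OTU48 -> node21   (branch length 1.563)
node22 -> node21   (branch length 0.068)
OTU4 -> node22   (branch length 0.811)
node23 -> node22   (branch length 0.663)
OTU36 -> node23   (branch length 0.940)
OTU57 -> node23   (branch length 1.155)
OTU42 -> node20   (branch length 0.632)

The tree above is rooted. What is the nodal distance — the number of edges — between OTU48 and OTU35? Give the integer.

The MRCA of OTU48 and OTU35 is the node subtending (((OTU25,OTU11),(((OTU58,OTU50),OTU23),(OTU5,(OTU63,((OTU33,OTU59),OTU35))))),((OTU48,(OTU4,(OTU36,OTU57))),OTU42)).
From OTU48 up to that node: 3 branches. From OTU35 up to the same node: 6 branches. Total: 3 + 6 = 9.

9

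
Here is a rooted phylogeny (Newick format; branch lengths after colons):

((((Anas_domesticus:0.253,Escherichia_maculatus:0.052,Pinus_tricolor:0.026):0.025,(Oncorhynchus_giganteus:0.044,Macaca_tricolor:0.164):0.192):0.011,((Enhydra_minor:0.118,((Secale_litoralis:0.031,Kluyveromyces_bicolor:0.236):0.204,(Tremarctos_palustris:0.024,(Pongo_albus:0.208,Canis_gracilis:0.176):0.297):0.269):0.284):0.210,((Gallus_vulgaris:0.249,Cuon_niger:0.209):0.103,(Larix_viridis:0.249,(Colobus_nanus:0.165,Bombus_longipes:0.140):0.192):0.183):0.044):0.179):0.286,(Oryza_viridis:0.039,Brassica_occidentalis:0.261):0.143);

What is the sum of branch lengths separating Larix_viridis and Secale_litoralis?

1.205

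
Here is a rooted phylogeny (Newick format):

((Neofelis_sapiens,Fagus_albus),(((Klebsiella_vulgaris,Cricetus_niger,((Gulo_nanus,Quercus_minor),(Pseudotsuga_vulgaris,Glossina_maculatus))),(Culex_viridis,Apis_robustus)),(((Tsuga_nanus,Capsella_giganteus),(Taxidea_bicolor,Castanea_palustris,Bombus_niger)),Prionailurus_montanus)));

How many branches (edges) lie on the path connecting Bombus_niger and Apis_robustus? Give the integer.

The MRCA of Bombus_niger and Apis_robustus is the node subtending (((Klebsiella_vulgaris,Cricetus_niger,((Gulo_nanus,Quercus_minor),(Pseudotsuga_vulgaris,Glossina_maculatus))),(Culex_viridis,Apis_robustus)),(((Tsuga_nanus,Capsella_giganteus),(Taxidea_bicolor,Castanea_palustris,Bombus_niger)),Prionailurus_montanus)).
From Bombus_niger up to that node: 4 branches. From Apis_robustus up to the same node: 3 branches. Total: 4 + 3 = 7.

7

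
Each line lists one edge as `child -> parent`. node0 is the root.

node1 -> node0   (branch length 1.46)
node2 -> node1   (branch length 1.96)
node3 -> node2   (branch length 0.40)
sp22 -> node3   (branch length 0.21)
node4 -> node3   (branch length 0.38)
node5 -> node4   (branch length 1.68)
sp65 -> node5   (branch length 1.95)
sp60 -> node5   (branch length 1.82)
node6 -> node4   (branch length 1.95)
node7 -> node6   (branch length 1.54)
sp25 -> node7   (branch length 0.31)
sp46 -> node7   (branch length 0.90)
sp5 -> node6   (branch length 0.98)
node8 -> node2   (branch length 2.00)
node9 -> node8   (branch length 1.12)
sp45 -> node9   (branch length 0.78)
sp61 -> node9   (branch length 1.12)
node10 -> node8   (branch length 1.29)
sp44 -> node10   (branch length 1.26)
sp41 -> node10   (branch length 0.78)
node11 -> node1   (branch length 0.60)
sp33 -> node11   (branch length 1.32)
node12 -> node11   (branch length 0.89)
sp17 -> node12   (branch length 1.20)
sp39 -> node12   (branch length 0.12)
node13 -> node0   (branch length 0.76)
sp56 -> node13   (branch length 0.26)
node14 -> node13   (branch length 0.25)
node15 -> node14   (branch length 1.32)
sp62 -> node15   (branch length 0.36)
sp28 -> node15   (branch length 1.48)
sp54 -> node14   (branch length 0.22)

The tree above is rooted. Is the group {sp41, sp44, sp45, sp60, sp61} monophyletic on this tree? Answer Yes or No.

The MRCA of the listed taxa subtends ((sp22,((sp65,sp60),((sp25,sp46),sp5))),((sp45,sp61),(sp44,sp41))).
That clade also contains sp22, sp25, sp46, sp5, sp65, which are not in the proposed group, so the group is not monophyletic.

No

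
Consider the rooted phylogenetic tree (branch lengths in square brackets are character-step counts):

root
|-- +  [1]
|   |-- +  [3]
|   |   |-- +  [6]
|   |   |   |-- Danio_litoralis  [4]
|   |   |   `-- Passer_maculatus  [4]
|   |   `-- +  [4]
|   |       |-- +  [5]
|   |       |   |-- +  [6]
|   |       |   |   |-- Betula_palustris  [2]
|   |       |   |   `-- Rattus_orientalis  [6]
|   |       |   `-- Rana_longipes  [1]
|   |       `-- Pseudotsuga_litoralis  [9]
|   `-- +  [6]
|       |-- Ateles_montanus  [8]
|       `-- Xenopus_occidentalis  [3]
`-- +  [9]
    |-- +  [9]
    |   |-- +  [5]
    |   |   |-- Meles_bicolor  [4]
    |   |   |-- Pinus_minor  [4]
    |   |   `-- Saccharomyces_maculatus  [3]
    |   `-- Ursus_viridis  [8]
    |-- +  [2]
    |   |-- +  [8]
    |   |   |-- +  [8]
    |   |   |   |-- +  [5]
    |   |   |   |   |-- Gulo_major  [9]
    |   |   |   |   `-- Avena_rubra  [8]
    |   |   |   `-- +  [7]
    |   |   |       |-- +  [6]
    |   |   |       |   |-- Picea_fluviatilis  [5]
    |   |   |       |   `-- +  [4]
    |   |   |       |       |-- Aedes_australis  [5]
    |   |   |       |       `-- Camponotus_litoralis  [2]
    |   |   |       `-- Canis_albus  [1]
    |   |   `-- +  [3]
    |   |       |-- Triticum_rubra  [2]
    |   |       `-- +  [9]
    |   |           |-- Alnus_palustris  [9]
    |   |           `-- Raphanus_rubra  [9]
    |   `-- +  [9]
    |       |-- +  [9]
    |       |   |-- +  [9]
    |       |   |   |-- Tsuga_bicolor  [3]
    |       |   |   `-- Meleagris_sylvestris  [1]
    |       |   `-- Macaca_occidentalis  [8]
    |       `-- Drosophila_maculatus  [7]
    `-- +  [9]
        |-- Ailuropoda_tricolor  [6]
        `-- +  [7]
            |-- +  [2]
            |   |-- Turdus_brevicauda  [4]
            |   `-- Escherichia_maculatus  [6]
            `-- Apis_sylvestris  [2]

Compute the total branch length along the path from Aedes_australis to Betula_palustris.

The path runs Aedes_australis → … → MRCA → … → Betula_palustris; the MRCA is the root of the tree.
Branch lengths along that path: 5 + 4 + 6 + 7 + 8 + 8 + 2 + 9 + 1 + 3 + 4 + 5 + 6 + 2 = 70.

70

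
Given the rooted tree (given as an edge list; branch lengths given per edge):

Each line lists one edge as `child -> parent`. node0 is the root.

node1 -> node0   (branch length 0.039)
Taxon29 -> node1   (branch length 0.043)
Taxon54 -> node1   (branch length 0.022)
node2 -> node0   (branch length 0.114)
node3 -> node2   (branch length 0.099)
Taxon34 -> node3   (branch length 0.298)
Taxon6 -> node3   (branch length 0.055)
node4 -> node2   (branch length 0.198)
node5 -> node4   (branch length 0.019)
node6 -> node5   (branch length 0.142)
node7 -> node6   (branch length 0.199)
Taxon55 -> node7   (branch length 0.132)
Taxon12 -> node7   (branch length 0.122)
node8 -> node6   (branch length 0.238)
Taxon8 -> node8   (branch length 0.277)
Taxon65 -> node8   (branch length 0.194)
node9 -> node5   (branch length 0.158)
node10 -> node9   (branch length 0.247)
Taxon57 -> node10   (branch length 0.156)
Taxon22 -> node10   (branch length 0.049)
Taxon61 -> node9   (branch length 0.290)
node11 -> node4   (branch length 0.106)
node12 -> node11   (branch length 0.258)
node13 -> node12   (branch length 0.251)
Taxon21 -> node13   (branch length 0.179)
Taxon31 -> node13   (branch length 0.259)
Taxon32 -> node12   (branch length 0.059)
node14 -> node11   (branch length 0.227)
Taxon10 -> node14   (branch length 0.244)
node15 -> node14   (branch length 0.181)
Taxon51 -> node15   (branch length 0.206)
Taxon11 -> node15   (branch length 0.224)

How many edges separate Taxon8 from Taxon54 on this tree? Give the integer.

The MRCA of Taxon8 and Taxon54 is the root of the tree.
From Taxon8 up to that node: 6 branches. From Taxon54 up to the same node: 2 branches. Total: 6 + 2 = 8.

8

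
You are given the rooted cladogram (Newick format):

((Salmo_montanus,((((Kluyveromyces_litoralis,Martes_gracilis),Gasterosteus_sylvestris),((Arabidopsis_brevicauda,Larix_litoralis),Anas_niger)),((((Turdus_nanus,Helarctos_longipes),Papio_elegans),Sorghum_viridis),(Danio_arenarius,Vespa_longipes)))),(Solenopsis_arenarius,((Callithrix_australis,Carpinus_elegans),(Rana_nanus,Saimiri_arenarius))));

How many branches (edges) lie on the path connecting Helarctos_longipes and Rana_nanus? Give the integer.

The MRCA of Helarctos_longipes and Rana_nanus is the root of the tree.
From Helarctos_longipes up to that node: 7 branches. From Rana_nanus up to the same node: 4 branches. Total: 7 + 4 = 11.

11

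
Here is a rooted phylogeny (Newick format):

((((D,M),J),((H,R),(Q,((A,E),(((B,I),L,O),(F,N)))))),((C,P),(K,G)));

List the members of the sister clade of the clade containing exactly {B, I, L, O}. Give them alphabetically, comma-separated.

F, N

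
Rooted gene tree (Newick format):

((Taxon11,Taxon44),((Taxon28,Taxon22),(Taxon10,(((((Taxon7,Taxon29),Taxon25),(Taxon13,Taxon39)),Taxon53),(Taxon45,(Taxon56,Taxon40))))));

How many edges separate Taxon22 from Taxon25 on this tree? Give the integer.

The MRCA of Taxon22 and Taxon25 is the node subtending ((Taxon28,Taxon22),(Taxon10,(((((Taxon7,Taxon29),Taxon25),(Taxon13,Taxon39)),Taxon53),(Taxon45,(Taxon56,Taxon40))))).
From Taxon22 up to that node: 2 branches. From Taxon25 up to the same node: 6 branches. Total: 2 + 6 = 8.

8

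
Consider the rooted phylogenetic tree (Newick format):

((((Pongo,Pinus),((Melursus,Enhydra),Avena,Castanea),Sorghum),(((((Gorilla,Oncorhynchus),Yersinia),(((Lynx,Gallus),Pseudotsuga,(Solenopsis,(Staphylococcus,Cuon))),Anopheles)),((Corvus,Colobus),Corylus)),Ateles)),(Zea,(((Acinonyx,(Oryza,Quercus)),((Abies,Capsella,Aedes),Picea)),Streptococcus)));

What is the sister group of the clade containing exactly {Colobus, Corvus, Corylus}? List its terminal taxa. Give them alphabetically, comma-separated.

The clade containing exactly {Colobus, Corvus, Corylus} attaches to the tree at the node subtending ((((Gorilla,Oncorhynchus),Yersinia),(((Lynx,Gallus),Pseudotsuga,(Solenopsis,(Staphylococcus,Cuon))),Anopheles)),((Corvus,Colobus),Corylus)).
The other lineage descending from that same node — the sister group — is (((Gorilla,Oncorhynchus),Yersinia),(((Lynx,Gallus),Pseudotsuga,(Solenopsis,(Staphylococcus,Cuon))),Anopheles)); its 10 tips in alphabetical order are the answer.

Anopheles, Cuon, Gallus, Gorilla, Lynx, Oncorhynchus, Pseudotsuga, Solenopsis, Staphylococcus, Yersinia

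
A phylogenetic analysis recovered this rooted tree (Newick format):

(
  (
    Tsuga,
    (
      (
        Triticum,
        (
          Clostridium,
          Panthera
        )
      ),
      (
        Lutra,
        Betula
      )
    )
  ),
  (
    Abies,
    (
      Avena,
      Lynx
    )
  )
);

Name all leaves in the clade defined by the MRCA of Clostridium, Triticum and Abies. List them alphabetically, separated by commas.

Abies, Avena, Betula, Clostridium, Lutra, Lynx, Panthera, Triticum, Tsuga

Tracing Clostridium: it sits inside (Clostridium,Panthera).
Tracing Triticum: it sits inside (Triticum,(Clostridium,Panthera)).
Tracing Abies: it sits inside (Abies,(Avena,Lynx)).
The smallest clade enclosing all 3 is the whole tree (their MRCA is the root), so the answer is all 9 tips in alphabetical order.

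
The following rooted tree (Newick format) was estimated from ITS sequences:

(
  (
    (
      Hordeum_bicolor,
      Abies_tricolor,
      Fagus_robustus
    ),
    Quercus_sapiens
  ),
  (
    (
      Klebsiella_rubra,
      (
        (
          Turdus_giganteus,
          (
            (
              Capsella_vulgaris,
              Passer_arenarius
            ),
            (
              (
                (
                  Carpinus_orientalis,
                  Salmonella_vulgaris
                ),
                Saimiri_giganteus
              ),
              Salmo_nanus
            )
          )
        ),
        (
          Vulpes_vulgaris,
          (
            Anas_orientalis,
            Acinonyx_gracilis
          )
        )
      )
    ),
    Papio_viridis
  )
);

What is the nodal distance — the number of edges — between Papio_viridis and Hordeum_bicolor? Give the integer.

The MRCA of Papio_viridis and Hordeum_bicolor is the root of the tree.
From Papio_viridis up to that node: 2 branches. From Hordeum_bicolor up to the same node: 3 branches. Total: 2 + 3 = 5.

5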